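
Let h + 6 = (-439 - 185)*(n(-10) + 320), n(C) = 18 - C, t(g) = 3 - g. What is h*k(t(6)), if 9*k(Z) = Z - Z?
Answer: 0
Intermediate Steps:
k(Z) = 0 (k(Z) = (Z - Z)/9 = (⅑)*0 = 0)
h = -217158 (h = -6 + (-439 - 185)*((18 - 1*(-10)) + 320) = -6 - 624*((18 + 10) + 320) = -6 - 624*(28 + 320) = -6 - 624*348 = -6 - 217152 = -217158)
h*k(t(6)) = -217158*0 = 0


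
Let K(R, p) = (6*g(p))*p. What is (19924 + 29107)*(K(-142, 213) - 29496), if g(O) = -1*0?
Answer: -1446218376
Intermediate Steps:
g(O) = 0
K(R, p) = 0 (K(R, p) = (6*0)*p = 0*p = 0)
(19924 + 29107)*(K(-142, 213) - 29496) = (19924 + 29107)*(0 - 29496) = 49031*(-29496) = -1446218376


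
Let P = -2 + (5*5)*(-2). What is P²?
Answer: 2704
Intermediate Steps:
P = -52 (P = -2 + 25*(-2) = -2 - 50 = -52)
P² = (-52)² = 2704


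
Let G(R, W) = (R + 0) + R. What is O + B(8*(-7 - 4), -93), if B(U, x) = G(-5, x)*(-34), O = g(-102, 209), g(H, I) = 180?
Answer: 520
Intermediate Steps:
G(R, W) = 2*R (G(R, W) = R + R = 2*R)
O = 180
B(U, x) = 340 (B(U, x) = (2*(-5))*(-34) = -10*(-34) = 340)
O + B(8*(-7 - 4), -93) = 180 + 340 = 520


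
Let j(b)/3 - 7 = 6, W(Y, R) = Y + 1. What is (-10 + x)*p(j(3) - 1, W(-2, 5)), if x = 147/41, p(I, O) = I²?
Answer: -379772/41 ≈ -9262.7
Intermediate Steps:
W(Y, R) = 1 + Y
j(b) = 39 (j(b) = 21 + 3*6 = 21 + 18 = 39)
x = 147/41 (x = 147*(1/41) = 147/41 ≈ 3.5854)
(-10 + x)*p(j(3) - 1, W(-2, 5)) = (-10 + 147/41)*(39 - 1)² = -263/41*38² = -263/41*1444 = -379772/41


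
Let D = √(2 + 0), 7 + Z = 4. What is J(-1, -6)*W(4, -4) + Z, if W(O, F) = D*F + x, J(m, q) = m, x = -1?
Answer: -2 + 4*√2 ≈ 3.6569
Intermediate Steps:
Z = -3 (Z = -7 + 4 = -3)
D = √2 ≈ 1.4142
W(O, F) = -1 + F*√2 (W(O, F) = √2*F - 1 = F*√2 - 1 = -1 + F*√2)
J(-1, -6)*W(4, -4) + Z = -(-1 - 4*√2) - 3 = (1 + 4*√2) - 3 = -2 + 4*√2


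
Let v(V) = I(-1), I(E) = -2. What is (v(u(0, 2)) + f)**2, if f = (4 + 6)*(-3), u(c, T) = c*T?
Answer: 1024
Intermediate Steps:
u(c, T) = T*c
v(V) = -2
f = -30 (f = 10*(-3) = -30)
(v(u(0, 2)) + f)**2 = (-2 - 30)**2 = (-32)**2 = 1024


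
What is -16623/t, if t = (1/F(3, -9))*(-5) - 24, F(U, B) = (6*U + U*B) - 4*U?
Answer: 349083/499 ≈ 699.57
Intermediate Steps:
F(U, B) = 2*U + B*U (F(U, B) = (6*U + B*U) - 4*U = 2*U + B*U)
t = -499/21 (t = (1/(3*(2 - 9)))*(-5) - 24 = (1/(3*(-7)))*(-5) - 24 = (1/(-21))*(-5) - 24 = (1*(-1/21))*(-5) - 24 = -1/21*(-5) - 24 = 5/21 - 24 = -499/21 ≈ -23.762)
-16623/t = -16623/(-499/21) = -16623*(-21/499) = 349083/499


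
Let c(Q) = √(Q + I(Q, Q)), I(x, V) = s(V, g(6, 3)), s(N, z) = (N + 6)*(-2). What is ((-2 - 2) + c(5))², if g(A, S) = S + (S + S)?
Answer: (4 - I*√17)² ≈ -1.0 - 32.985*I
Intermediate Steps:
g(A, S) = 3*S (g(A, S) = S + 2*S = 3*S)
s(N, z) = -12 - 2*N (s(N, z) = (6 + N)*(-2) = -12 - 2*N)
I(x, V) = -12 - 2*V
c(Q) = √(-12 - Q) (c(Q) = √(Q + (-12 - 2*Q)) = √(-12 - Q))
((-2 - 2) + c(5))² = ((-2 - 2) + √(-12 - 1*5))² = (-4 + √(-12 - 5))² = (-4 + √(-17))² = (-4 + I*√17)²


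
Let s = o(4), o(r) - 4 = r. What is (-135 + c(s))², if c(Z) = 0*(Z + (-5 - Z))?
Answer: 18225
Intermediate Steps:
o(r) = 4 + r
s = 8 (s = 4 + 4 = 8)
c(Z) = 0 (c(Z) = 0*(-5) = 0)
(-135 + c(s))² = (-135 + 0)² = (-135)² = 18225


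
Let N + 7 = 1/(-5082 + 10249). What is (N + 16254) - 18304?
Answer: -10628518/5167 ≈ -2057.0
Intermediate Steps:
N = -36168/5167 (N = -7 + 1/(-5082 + 10249) = -7 + 1/5167 = -36168/5167 ≈ -6.9998)
(N + 16254) - 18304 = (-36168/5167 + 16254) - 18304 = 83948250/5167 - 18304 = -10628518/5167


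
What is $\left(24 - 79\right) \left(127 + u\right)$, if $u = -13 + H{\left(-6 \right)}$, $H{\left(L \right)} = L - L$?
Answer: $-6270$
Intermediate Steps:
$H{\left(L \right)} = 0$
$u = -13$ ($u = -13 + 0 = -13$)
$\left(24 - 79\right) \left(127 + u\right) = \left(24 - 79\right) \left(127 - 13\right) = \left(24 - 79\right) 114 = \left(-55\right) 114 = -6270$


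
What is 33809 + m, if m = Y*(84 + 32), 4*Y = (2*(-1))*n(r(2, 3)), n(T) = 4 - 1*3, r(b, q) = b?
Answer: 33751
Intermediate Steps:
n(T) = 1 (n(T) = 4 - 3 = 1)
Y = -½ (Y = ((2*(-1))*1)/4 = (-2*1)/4 = (¼)*(-2) = -½ ≈ -0.50000)
m = -58 (m = -(84 + 32)/2 = -½*116 = -58)
33809 + m = 33809 - 58 = 33751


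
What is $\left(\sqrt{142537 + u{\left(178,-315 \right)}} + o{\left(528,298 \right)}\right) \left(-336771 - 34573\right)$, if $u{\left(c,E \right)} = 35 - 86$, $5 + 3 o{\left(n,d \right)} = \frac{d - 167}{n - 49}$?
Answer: $\frac{840722816}{1437} - 371344 \sqrt{142486} \approx -1.3959 \cdot 10^{8}$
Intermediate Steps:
$o{\left(n,d \right)} = - \frac{5}{3} + \frac{-167 + d}{3 \left(-49 + n\right)}$ ($o{\left(n,d \right)} = - \frac{5}{3} + \frac{\left(d - 167\right) \frac{1}{n - 49}}{3} = - \frac{5}{3} + \frac{\left(-167 + d\right) \frac{1}{-49 + n}}{3} = - \frac{5}{3} + \frac{\frac{1}{-49 + n} \left(-167 + d\right)}{3} = - \frac{5}{3} + \frac{-167 + d}{3 \left(-49 + n\right)}$)
$u{\left(c,E \right)} = -51$ ($u{\left(c,E \right)} = 35 - 86 = -51$)
$\left(\sqrt{142537 + u{\left(178,-315 \right)}} + o{\left(528,298 \right)}\right) \left(-336771 - 34573\right) = \left(\sqrt{142537 - 51} + \frac{78 + 298 - 2640}{3 \left(-49 + 528\right)}\right) \left(-336771 - 34573\right) = \left(\sqrt{142486} + \frac{78 + 298 - 2640}{3 \cdot 479}\right) \left(-371344\right) = \left(\sqrt{142486} + \frac{1}{3} \cdot \frac{1}{479} \left(-2264\right)\right) \left(-371344\right) = \left(\sqrt{142486} - \frac{2264}{1437}\right) \left(-371344\right) = \left(- \frac{2264}{1437} + \sqrt{142486}\right) \left(-371344\right) = \frac{840722816}{1437} - 371344 \sqrt{142486}$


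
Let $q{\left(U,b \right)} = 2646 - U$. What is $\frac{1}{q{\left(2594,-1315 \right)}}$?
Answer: $\frac{1}{52} \approx 0.019231$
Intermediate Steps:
$\frac{1}{q{\left(2594,-1315 \right)}} = \frac{1}{2646 - 2594} = \frac{1}{52}$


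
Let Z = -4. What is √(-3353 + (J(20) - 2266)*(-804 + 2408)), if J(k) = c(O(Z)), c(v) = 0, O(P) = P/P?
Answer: I*√3638017 ≈ 1907.4*I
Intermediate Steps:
O(P) = 1
J(k) = 0
√(-3353 + (J(20) - 2266)*(-804 + 2408)) = √(-3353 + (0 - 2266)*(-804 + 2408)) = √(-3353 - 2266*1604) = √(-3353 - 3634664) = √(-3638017) = I*√3638017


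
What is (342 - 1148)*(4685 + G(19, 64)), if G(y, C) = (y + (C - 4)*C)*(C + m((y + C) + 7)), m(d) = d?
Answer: -482770626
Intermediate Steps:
G(y, C) = (y + C*(-4 + C))*(7 + y + 2*C) (G(y, C) = (y + (C - 4)*C)*(C + ((y + C) + 7)) = (y + (-4 + C)*C)*(C + ((C + y) + 7)) = (y + C*(-4 + C))*(C + (7 + C + y)) = (y + C*(-4 + C))*(7 + y + 2*C))
(342 - 1148)*(4685 + G(19, 64)) = (342 - 1148)*(4685 + (19² - 1*64² - 28*64 + 2*64³ + 7*19 + 19*64² - 2*64*19)) = -806*(4685 + (361 - 1*4096 - 1792 + 2*262144 + 133 + 19*4096 - 2432)) = -806*(4685 + (361 - 4096 - 1792 + 524288 + 133 + 77824 - 2432)) = -806*(4685 + 594286) = -806*598971 = -482770626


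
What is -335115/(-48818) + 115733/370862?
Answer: 2952983471/411471389 ≈ 7.1766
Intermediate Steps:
-335115/(-48818) + 115733/370862 = -335115*(-1/48818) + 115733*(1/370862) = 30465/4438 + 115733/370862 = 2952983471/411471389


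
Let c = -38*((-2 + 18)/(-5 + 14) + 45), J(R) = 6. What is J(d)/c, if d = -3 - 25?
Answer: -27/7999 ≈ -0.0033754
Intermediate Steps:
d = -28
c = -15998/9 (c = -38*(16/9 + 45) = -38*421/9 = -15998/9 ≈ -1777.6)
J(d)/c = 6/(-15998/9) = 6*(-9/15998) = -27/7999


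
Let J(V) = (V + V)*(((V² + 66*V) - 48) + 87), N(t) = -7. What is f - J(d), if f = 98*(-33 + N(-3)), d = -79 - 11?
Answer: 391900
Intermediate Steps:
d = -90
f = -3920 (f = 98*(-33 - 7) = 98*(-40) = -3920)
J(V) = 2*V*(39 + V² + 66*V) (J(V) = (2*V)*((-48 + V² + 66*V) + 87) = (2*V)*(39 + V² + 66*V) = 2*V*(39 + V² + 66*V))
f - J(d) = -3920 - 2*(-90)*(39 + (-90)² + 66*(-90)) = -3920 - 2*(-90)*(39 + 8100 - 5940) = -3920 - 2*(-90)*2199 = -3920 - 1*(-395820) = -3920 + 395820 = 391900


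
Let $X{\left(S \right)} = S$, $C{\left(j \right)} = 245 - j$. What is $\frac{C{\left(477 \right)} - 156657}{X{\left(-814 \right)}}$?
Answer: $\frac{156889}{814} \approx 192.74$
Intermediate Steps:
$\frac{C{\left(477 \right)} - 156657}{X{\left(-814 \right)}} = \frac{\left(245 - 477\right) - 156657}{-814} = \left(\left(245 - 477\right) - 156657\right) \left(- \frac{1}{814}\right) = \left(-232 - 156657\right) \left(- \frac{1}{814}\right) = \left(-156889\right) \left(- \frac{1}{814}\right) = \frac{156889}{814}$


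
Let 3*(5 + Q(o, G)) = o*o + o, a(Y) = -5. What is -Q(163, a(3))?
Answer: -26717/3 ≈ -8905.7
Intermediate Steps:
Q(o, G) = -5 + o/3 + o**2/3 (Q(o, G) = -5 + (o*o + o)/3 = -5 + (o**2 + o)/3 = -5 + (o + o**2)/3 = -5 + (o/3 + o**2/3) = -5 + o/3 + o**2/3)
-Q(163, a(3)) = -(-5 + (1/3)*163 + (1/3)*163**2) = -(-5 + 163/3 + (1/3)*26569) = -(-5 + 163/3 + 26569/3) = -1*26717/3 = -26717/3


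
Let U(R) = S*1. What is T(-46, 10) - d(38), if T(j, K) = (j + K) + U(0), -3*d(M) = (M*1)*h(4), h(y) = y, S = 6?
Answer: 62/3 ≈ 20.667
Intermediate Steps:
U(R) = 6 (U(R) = 6*1 = 6)
d(M) = -4*M/3 (d(M) = -M*1*4/3 = -M*4/3 = -4*M/3)
T(j, K) = 6 + K + j (T(j, K) = (j + K) + 6 = (K + j) + 6 = 6 + K + j)
T(-46, 10) - d(38) = (6 + 10 - 46) - (-4)*38/3 = -30 - 1*(-152/3) = -30 + 152/3 = 62/3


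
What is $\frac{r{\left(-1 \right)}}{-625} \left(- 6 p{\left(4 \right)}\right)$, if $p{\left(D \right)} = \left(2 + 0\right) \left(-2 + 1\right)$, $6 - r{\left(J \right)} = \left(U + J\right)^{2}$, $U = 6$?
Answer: $\frac{228}{625} \approx 0.3648$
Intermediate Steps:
$r{\left(J \right)} = 6 - \left(6 + J\right)^{2}$
$p{\left(D \right)} = -2$ ($p{\left(D \right)} = 2 \left(-1\right) = -2$)
$\frac{r{\left(-1 \right)}}{-625} \left(- 6 p{\left(4 \right)}\right) = \frac{6 - \left(6 - 1\right)^{2}}{-625} \left(\left(-6\right) \left(-2\right)\right) = \left(6 - 5^{2}\right) \left(- \frac{1}{625}\right) 12 = \left(6 - 25\right) \left(- \frac{1}{625}\right) 12 = \left(-19\right) \left(- \frac{1}{625}\right) 12 = \frac{19}{625} \cdot 12 = \frac{228}{625}$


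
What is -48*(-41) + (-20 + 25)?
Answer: 1973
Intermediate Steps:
-48*(-41) + (-20 + 25) = 1968 + 5 = 1973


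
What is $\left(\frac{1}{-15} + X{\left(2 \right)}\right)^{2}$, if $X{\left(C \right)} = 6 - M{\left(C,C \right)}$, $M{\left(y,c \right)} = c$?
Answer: $\frac{3481}{225} \approx 15.471$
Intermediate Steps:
$X{\left(C \right)} = 6 - C$
$\left(\frac{1}{-15} + X{\left(2 \right)}\right)^{2} = \left(\frac{1}{-15} + \left(6 - 2\right)\right)^{2} = \left(- \frac{1}{15} + \left(6 - 2\right)\right)^{2} = \left(- \frac{1}{15} + 4\right)^{2} = \left(\frac{59}{15}\right)^{2} = \frac{3481}{225}$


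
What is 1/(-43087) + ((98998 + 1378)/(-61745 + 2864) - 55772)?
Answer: -141498203904077/2537005647 ≈ -55774.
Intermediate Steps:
1/(-43087) + ((98998 + 1378)/(-61745 + 2864) - 55772) = -1/43087 + (100376/(-58881) - 55772) = -1/43087 + (100376*(-1/58881) - 55772) = -1/43087 + (-100376/58881 - 55772) = -1/43087 - 3284011508/58881 = -141498203904077/2537005647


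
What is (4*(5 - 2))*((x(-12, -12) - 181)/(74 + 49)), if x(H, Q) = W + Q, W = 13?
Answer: -720/41 ≈ -17.561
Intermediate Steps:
x(H, Q) = 13 + Q
(4*(5 - 2))*((x(-12, -12) - 181)/(74 + 49)) = (4*(5 - 2))*(((13 - 12) - 181)/(74 + 49)) = (4*3)*((1 - 181)/123) = 12*(-180*1/123) = 12*(-60/41) = -720/41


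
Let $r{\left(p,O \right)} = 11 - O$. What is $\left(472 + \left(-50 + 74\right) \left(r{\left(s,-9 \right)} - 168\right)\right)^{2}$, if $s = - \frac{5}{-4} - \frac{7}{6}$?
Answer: $9486400$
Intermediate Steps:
$s = \frac{1}{12}$ ($s = \left(-5\right) \left(- \frac{1}{4}\right) - \frac{7}{6} = \frac{5}{4} - \frac{7}{6} = \frac{1}{12} \approx 0.083333$)
$\left(472 + \left(-50 + 74\right) \left(r{\left(s,-9 \right)} - 168\right)\right)^{2} = \left(472 + \left(-50 + 74\right) \left(\left(11 - -9\right) - 168\right)\right)^{2} = \left(472 + 24 \left(\left(11 + 9\right) - 168\right)\right)^{2} = \left(472 + 24 \left(20 - 168\right)\right)^{2} = \left(472 + 24 \left(-148\right)\right)^{2} = \left(472 - 3552\right)^{2} = \left(-3080\right)^{2} = 9486400$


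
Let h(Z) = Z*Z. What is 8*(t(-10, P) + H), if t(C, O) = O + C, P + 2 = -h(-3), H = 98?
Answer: 616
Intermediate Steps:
h(Z) = Z²
P = -11 (P = -2 - 1*(-3)² = -2 - 1*9 = -2 - 9 = -11)
t(C, O) = C + O
8*(t(-10, P) + H) = 8*((-10 - 11) + 98) = 8*(-21 + 98) = 8*77 = 616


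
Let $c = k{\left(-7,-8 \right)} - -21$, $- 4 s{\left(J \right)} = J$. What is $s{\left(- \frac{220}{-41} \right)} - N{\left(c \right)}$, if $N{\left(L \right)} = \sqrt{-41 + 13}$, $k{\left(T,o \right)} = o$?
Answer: $- \frac{55}{41} - 2 i \sqrt{7} \approx -1.3415 - 5.2915 i$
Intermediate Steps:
$s{\left(J \right)} = - \frac{J}{4}$
$c = 13$ ($c = -8 - -21 = -8 + 21 = 13$)
$N{\left(L \right)} = 2 i \sqrt{7}$ ($N{\left(L \right)} = \sqrt{-28} = 2 i \sqrt{7}$)
$s{\left(- \frac{220}{-41} \right)} - N{\left(c \right)} = - \frac{\left(-220\right) \frac{1}{-41}}{4} - 2 i \sqrt{7} = - \frac{\left(-220\right) \left(- \frac{1}{41}\right)}{4} - 2 i \sqrt{7} = \left(- \frac{1}{4}\right) \frac{220}{41} - 2 i \sqrt{7} = - \frac{55}{41} - 2 i \sqrt{7}$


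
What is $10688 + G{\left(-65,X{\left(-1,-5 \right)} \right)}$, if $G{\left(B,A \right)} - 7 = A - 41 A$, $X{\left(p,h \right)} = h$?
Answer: $10895$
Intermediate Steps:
$G{\left(B,A \right)} = 7 - 40 A$ ($G{\left(B,A \right)} = 7 + \left(A - 41 A\right) = 7 - 40 A$)
$10688 + G{\left(-65,X{\left(-1,-5 \right)} \right)} = 10688 + \left(7 - -200\right) = 10688 + \left(7 + 200\right) = 10688 + 207 = 10895$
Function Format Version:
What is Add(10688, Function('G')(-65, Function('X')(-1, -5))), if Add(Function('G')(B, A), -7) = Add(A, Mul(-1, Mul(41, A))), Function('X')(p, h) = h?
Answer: 10895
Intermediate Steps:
Function('G')(B, A) = Add(7, Mul(-40, A)) (Function('G')(B, A) = Add(7, Add(A, Mul(-1, Mul(41, A)))) = Add(7, Add(A, Mul(-41, A))) = Add(7, Mul(-40, A)))
Add(10688, Function('G')(-65, Function('X')(-1, -5))) = Add(10688, Add(7, Mul(-40, -5))) = Add(10688, Add(7, 200)) = Add(10688, 207) = 10895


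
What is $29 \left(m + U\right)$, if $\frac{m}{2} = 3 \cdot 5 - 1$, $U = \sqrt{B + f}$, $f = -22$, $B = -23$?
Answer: $812 + 87 i \sqrt{5} \approx 812.0 + 194.54 i$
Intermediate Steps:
$U = 3 i \sqrt{5}$ ($U = \sqrt{-23 - 22} = \sqrt{-45} = 3 i \sqrt{5} \approx 6.7082 i$)
$m = 28$ ($m = 2 \left(3 \cdot 5 - 1\right) = 2 \left(15 - 1\right) = 2 \cdot 14 = 28$)
$29 \left(m + U\right) = 29 \left(28 + 3 i \sqrt{5}\right) = 812 + 87 i \sqrt{5}$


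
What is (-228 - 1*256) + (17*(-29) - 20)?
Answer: -997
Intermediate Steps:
(-228 - 1*256) + (17*(-29) - 20) = (-228 - 256) + (-493 - 20) = -484 - 513 = -997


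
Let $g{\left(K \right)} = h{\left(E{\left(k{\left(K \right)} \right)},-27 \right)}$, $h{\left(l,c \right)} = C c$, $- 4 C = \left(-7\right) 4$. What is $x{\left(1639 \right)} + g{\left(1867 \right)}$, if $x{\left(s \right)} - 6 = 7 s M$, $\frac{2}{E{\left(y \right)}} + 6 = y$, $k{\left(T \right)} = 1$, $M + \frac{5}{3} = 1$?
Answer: $- \frac{23495}{3} \approx -7831.7$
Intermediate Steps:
$M = - \frac{2}{3}$ ($M = - \frac{5}{3} + 1 = - \frac{2}{3} \approx -0.66667$)
$E{\left(y \right)} = \frac{2}{-6 + y}$
$C = 7$ ($C = - \frac{\left(-7\right) 4}{4} = \left(- \frac{1}{4}\right) \left(-28\right) = 7$)
$x{\left(s \right)} = 6 - \frac{14 s}{3}$ ($x{\left(s \right)} = 6 + 7 s \left(- \frac{2}{3}\right) = 6 - \frac{14 s}{3}$)
$h{\left(l,c \right)} = 7 c$
$g{\left(K \right)} = -189$ ($g{\left(K \right)} = 7 \left(-27\right) = -189$)
$x{\left(1639 \right)} + g{\left(1867 \right)} = \left(6 - \frac{22946}{3}\right) - 189 = - \frac{22928}{3} - 189 = - \frac{23495}{3}$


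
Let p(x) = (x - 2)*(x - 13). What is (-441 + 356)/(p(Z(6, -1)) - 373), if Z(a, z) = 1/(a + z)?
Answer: 2125/8749 ≈ 0.24288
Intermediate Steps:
p(x) = (-13 + x)*(-2 + x) (p(x) = (-2 + x)*(-13 + x) = (-13 + x)*(-2 + x))
(-441 + 356)/(p(Z(6, -1)) - 373) = (-441 + 356)/((26 + (1/(6 - 1))**2 - 15/(6 - 1)) - 373) = -85/((26 + (1/5)**2 - 15/5) - 373) = -85/((26 + (1/5)**2 - 15*1/5) - 373) = -85/((26 + 1/25 - 3) - 373) = -85/(576/25 - 373) = -85/(-8749/25) = -85*(-25/8749) = 2125/8749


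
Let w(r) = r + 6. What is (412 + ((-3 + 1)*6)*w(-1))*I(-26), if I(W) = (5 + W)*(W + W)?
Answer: 384384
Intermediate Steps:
w(r) = 6 + r
I(W) = 2*W*(5 + W) (I(W) = (5 + W)*(2*W) = 2*W*(5 + W))
(412 + ((-3 + 1)*6)*w(-1))*I(-26) = (412 + ((-3 + 1)*6)*(6 - 1))*(2*(-26)*(5 - 26)) = (412 - 2*6*5)*(2*(-26)*(-21)) = (412 - 12*5)*1092 = (412 - 60)*1092 = 352*1092 = 384384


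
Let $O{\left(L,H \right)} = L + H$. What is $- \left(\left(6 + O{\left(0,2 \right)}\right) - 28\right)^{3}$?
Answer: $8000$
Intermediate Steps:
$O{\left(L,H \right)} = H + L$
$- \left(\left(6 + O{\left(0,2 \right)}\right) - 28\right)^{3} = - \left(\left(6 + \left(2 + 0\right)\right) - 28\right)^{3} = - \left(\left(6 + 2\right) - 28\right)^{3} = - \left(8 - 28\right)^{3} = - \left(-20\right)^{3} = \left(-1\right) \left(-8000\right) = 8000$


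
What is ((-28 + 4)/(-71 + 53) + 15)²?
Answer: 2401/9 ≈ 266.78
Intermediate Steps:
((-28 + 4)/(-71 + 53) + 15)² = (-24/(-18) + 15)² = (-24*(-1/18) + 15)² = (4/3 + 15)² = (49/3)² = 2401/9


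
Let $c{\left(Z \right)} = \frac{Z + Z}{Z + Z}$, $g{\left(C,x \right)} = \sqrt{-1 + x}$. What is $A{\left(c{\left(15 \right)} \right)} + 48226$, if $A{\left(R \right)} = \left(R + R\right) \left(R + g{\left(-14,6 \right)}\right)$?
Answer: $48228 + 2 \sqrt{5} \approx 48233.0$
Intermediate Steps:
$c{\left(Z \right)} = 1$ ($c{\left(Z \right)} = \frac{2 Z}{2 Z} = 2 Z \frac{1}{2 Z} = 1$)
$A{\left(R \right)} = 2 R \left(R + \sqrt{5}\right)$ ($A{\left(R \right)} = \left(R + R\right) \left(R + \sqrt{-1 + 6}\right) = 2 R \left(R + \sqrt{5}\right)$)
$A{\left(c{\left(15 \right)} \right)} + 48226 = 2 \cdot 1 \left(1 + \sqrt{5}\right) + 48226 = \left(2 + 2 \sqrt{5}\right) + 48226 = 48228 + 2 \sqrt{5}$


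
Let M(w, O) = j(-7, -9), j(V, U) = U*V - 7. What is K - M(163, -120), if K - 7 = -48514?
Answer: -48563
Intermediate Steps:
K = -48507 (K = 7 - 48514 = -48507)
j(V, U) = -7 + U*V
M(w, O) = 56 (M(w, O) = -7 - 9*(-7) = -7 + 63 = 56)
K - M(163, -120) = -48507 - 1*56 = -48507 - 56 = -48563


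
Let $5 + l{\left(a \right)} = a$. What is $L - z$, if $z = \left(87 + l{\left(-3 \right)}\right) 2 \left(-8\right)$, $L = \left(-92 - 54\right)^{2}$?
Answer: $22580$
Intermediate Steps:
$l{\left(a \right)} = -5 + a$
$L = 21316$ ($L = \left(-146\right)^{2} = 21316$)
$z = -1264$ ($z = \left(87 - 8\right) 2 \left(-8\right) = \left(87 - 8\right) \left(-16\right) = 79 \left(-16\right) = -1264$)
$L - z = 21316 - -1264 = 21316 + 1264 = 22580$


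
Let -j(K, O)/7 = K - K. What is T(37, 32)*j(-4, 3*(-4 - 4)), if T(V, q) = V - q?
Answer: 0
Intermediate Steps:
j(K, O) = 0 (j(K, O) = -7*(K - K) = -7*0 = 0)
T(37, 32)*j(-4, 3*(-4 - 4)) = (37 - 1*32)*0 = (37 - 32)*0 = 5*0 = 0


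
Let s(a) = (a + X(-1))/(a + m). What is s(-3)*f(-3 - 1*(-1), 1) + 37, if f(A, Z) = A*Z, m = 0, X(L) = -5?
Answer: 95/3 ≈ 31.667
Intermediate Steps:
s(a) = (-5 + a)/a (s(a) = (a - 5)/(a + 0) = (-5 + a)/a)
s(-3)*f(-3 - 1*(-1), 1) + 37 = ((-5 - 3)/(-3))*((-3 - 1*(-1))*1) + 37 = (-⅓*(-8))*((-3 + 1)*1) + 37 = 8*(-2*1)/3 + 37 = (8/3)*(-2) + 37 = -16/3 + 37 = 95/3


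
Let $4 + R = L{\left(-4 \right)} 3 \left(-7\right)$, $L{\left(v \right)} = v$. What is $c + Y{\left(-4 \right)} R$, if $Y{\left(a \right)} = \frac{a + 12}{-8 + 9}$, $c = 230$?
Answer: $870$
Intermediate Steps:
$R = 80$ ($R = -4 + \left(-4\right) 3 \left(-7\right) = -4 - -84 = -4 + 84 = 80$)
$Y{\left(a \right)} = 12 + a$ ($Y{\left(a \right)} = \frac{12 + a}{1} = \left(12 + a\right) 1 = 12 + a$)
$c + Y{\left(-4 \right)} R = 230 + \left(12 - 4\right) 80 = 230 + 8 \cdot 80 = 230 + 640 = 870$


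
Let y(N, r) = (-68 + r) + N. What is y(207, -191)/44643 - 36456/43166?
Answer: -814874920/963529869 ≈ -0.84572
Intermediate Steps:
y(N, r) = -68 + N + r
y(207, -191)/44643 - 36456/43166 = (-68 + 207 - 191)/44643 - 36456/43166 = -52*1/44643 - 36456*1/43166 = -52/44643 - 18228/21583 = -814874920/963529869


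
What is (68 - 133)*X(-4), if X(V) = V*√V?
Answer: 520*I ≈ 520.0*I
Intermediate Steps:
X(V) = V^(3/2)
(68 - 133)*X(-4) = (68 - 133)*(-4)^(3/2) = -(-520)*I = 520*I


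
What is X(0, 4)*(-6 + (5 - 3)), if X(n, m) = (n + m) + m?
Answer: -32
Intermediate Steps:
X(n, m) = n + 2*m (X(n, m) = (m + n) + m = n + 2*m)
X(0, 4)*(-6 + (5 - 3)) = (0 + 2*4)*(-6 + (5 - 3)) = (0 + 8)*(-6 + 2) = 8*(-4) = -32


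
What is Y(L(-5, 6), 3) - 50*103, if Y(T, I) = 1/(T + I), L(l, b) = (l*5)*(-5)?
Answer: -659199/128 ≈ -5150.0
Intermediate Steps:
L(l, b) = -25*l (L(l, b) = (5*l)*(-5) = -25*l)
Y(T, I) = 1/(I + T)
Y(L(-5, 6), 3) - 50*103 = 1/(3 - 25*(-5)) - 50*103 = 1/(3 + 125) - 5150 = 1/128 - 5150 = -659199/128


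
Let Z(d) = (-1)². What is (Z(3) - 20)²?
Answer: 361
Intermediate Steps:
Z(d) = 1
(Z(3) - 20)² = (1 - 20)² = (-19)² = 361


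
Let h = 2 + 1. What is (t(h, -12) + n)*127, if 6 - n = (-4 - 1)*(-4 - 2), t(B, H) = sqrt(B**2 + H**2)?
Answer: -3048 + 381*sqrt(17) ≈ -1477.1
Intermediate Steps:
h = 3
n = -24 (n = 6 - (-4 - 1)*(-4 - 2) = 6 - (-5)*(-6) = 6 - 1*30 = 6 - 30 = -24)
(t(h, -12) + n)*127 = (sqrt(3**2 + (-12)**2) - 24)*127 = (sqrt(9 + 144) - 24)*127 = (sqrt(153) - 24)*127 = (3*sqrt(17) - 24)*127 = (-24 + 3*sqrt(17))*127 = -3048 + 381*sqrt(17)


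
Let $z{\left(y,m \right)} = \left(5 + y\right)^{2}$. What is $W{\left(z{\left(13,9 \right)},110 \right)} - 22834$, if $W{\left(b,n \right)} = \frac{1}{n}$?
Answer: $- \frac{2511739}{110} \approx -22834.0$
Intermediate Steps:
$W{\left(z{\left(13,9 \right)},110 \right)} - 22834 = \frac{1}{110} - 22834 = - \frac{2511739}{110}$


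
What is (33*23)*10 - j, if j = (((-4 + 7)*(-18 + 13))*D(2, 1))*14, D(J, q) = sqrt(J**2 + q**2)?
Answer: 7590 + 210*sqrt(5) ≈ 8059.6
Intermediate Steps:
j = -210*sqrt(5) (j = (((-4 + 7)*(-18 + 13))*sqrt(2**2 + 1**2))*14 = ((3*(-5))*sqrt(4 + 1))*14 = -15*sqrt(5)*14 = -210*sqrt(5) ≈ -469.57)
(33*23)*10 - j = (33*23)*10 - (-210)*sqrt(5) = 759*10 + 210*sqrt(5) = 7590 + 210*sqrt(5)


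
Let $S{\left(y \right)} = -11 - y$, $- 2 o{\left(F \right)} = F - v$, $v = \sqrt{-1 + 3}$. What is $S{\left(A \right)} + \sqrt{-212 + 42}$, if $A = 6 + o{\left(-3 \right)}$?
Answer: $- \frac{37}{2} - \frac{\sqrt{2}}{2} + i \sqrt{170} \approx -19.207 + 13.038 i$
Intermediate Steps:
$v = \sqrt{2} \approx 1.4142$
$o{\left(F \right)} = \frac{\sqrt{2}}{2} - \frac{F}{2}$ ($o{\left(F \right)} = - \frac{F - \sqrt{2}}{2} = \frac{\sqrt{2}}{2} - \frac{F}{2}$)
$A = \frac{15}{2} + \frac{\sqrt{2}}{2}$ ($A = 6 + \left(\frac{\sqrt{2}}{2} - - \frac{3}{2}\right) = 6 + \left(\frac{\sqrt{2}}{2} + \frac{3}{2}\right) = 6 + \left(\frac{3}{2} + \frac{\sqrt{2}}{2}\right) = \frac{15}{2} + \frac{\sqrt{2}}{2} \approx 8.2071$)
$S{\left(A \right)} + \sqrt{-212 + 42} = \left(-11 - \left(\frac{15}{2} + \frac{\sqrt{2}}{2}\right)\right) + \sqrt{-212 + 42} = \left(-11 - \left(\frac{15}{2} + \frac{\sqrt{2}}{2}\right)\right) + \sqrt{-170} = \left(- \frac{37}{2} - \frac{\sqrt{2}}{2}\right) + i \sqrt{170} = - \frac{37}{2} - \frac{\sqrt{2}}{2} + i \sqrt{170}$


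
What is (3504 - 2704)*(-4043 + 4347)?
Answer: 243200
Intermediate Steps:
(3504 - 2704)*(-4043 + 4347) = 800*304 = 243200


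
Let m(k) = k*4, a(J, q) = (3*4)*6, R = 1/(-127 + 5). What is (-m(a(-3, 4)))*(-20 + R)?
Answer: 351504/61 ≈ 5762.4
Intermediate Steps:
R = -1/122 (R = 1/(-122) = -1/122 ≈ -0.0081967)
a(J, q) = 72 (a(J, q) = 12*6 = 72)
m(k) = 4*k
(-m(a(-3, 4)))*(-20 + R) = (-4*72)*(-20 - 1/122) = -1*288*(-2441/122) = -288*(-2441/122) = 351504/61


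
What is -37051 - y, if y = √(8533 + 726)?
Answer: -37051 - √9259 ≈ -37147.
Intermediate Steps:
y = √9259 ≈ 96.224
-37051 - y = -37051 - √9259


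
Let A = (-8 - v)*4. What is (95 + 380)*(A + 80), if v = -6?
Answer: 34200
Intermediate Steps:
A = -8 (A = (-8 - 1*(-6))*4 = (-8 + 6)*4 = -2*4 = -8)
(95 + 380)*(A + 80) = (95 + 380)*(-8 + 80) = 475*72 = 34200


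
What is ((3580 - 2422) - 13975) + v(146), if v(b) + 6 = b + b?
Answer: -12531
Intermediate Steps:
v(b) = -6 + 2*b (v(b) = -6 + (b + b) = -6 + 2*b)
((3580 - 2422) - 13975) + v(146) = ((3580 - 2422) - 13975) + (-6 + 2*146) = (1158 - 13975) + (-6 + 292) = -12817 + 286 = -12531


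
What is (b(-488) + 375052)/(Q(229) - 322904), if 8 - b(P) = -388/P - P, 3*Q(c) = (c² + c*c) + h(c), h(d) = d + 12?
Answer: -45697687/35119286 ≈ -1.3012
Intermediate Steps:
h(d) = 12 + d
Q(c) = 4 + c/3 + 2*c²/3 (Q(c) = ((c² + c*c) + (12 + c))/3 = ((c² + c²) + (12 + c))/3 = (2*c² + (12 + c))/3 = (12 + c + 2*c²)/3 = 4 + c/3 + 2*c²/3)
b(P) = 8 + P + 388/P (b(P) = 8 - (-388/P - P) = 8 - (-P - 388/P) = 8 + (P + 388/P) = 8 + P + 388/P)
(b(-488) + 375052)/(Q(229) - 322904) = ((8 - 488 + 388/(-488)) + 375052)/((4 + (⅓)*229 + (⅔)*229²) - 322904) = ((8 - 488 + 388*(-1/488)) + 375052)/((4 + 229/3 + (⅔)*52441) - 322904) = ((8 - 488 - 97/122) + 375052)/((4 + 229/3 + 104882/3) - 322904) = (-58657/122 + 375052)/(35041 - 322904) = (45697687/122)/(-287863) = (45697687/122)*(-1/287863) = -45697687/35119286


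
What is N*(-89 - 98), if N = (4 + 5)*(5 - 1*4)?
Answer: -1683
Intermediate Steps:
N = 9 (N = 9*(5 - 4) = 9*1 = 9)
N*(-89 - 98) = 9*(-89 - 98) = 9*(-187) = -1683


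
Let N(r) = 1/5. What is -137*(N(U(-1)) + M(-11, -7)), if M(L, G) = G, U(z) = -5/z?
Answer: 4658/5 ≈ 931.60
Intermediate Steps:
N(r) = ⅕
-137*(N(U(-1)) + M(-11, -7)) = -137*(⅕ - 7) = -137*(-34/5) = 4658/5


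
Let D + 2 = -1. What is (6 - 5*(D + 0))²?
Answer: 441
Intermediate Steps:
D = -3 (D = -2 - 1 = -3)
(6 - 5*(D + 0))² = (6 - 5*(-3 + 0))² = (6 - 5*(-3))² = (6 + 15)² = 21² = 441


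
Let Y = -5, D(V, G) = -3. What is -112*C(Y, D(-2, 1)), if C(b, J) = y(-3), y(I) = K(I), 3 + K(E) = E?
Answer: 672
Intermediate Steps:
K(E) = -3 + E
y(I) = -3 + I
C(b, J) = -6 (C(b, J) = -3 - 3 = -6)
-112*C(Y, D(-2, 1)) = -112*(-6) = 672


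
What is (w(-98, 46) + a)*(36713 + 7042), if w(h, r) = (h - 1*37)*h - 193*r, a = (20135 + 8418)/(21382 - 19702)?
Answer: 3058646603/16 ≈ 1.9117e+8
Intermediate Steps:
a = 4079/240 (a = 28553/1680 = 28553*(1/1680) = 4079/240 ≈ 16.996)
w(h, r) = -193*r + h*(-37 + h) (w(h, r) = (h - 37)*h - 193*r = (-37 + h)*h - 193*r = h*(-37 + h) - 193*r = -193*r + h*(-37 + h))
(w(-98, 46) + a)*(36713 + 7042) = (((-98)² - 193*46 - 37*(-98)) + 4079/240)*(36713 + 7042) = ((9604 - 8878 + 3626) + 4079/240)*43755 = (4352 + 4079/240)*43755 = (1048559/240)*43755 = 3058646603/16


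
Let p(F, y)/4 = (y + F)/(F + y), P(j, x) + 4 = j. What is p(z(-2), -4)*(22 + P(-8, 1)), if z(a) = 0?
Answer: 40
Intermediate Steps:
P(j, x) = -4 + j
p(F, y) = 4 (p(F, y) = 4*((y + F)/(F + y)) = 4*((F + y)/(F + y)) = 4*1 = 4)
p(z(-2), -4)*(22 + P(-8, 1)) = 4*(22 + (-4 - 8)) = 4*(22 - 12) = 4*10 = 40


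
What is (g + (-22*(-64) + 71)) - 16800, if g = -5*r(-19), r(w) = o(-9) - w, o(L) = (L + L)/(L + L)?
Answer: -15421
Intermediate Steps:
o(L) = 1 (o(L) = (2*L)/((2*L)) = (2*L)*(1/(2*L)) = 1)
r(w) = 1 - w
g = -100 (g = -5*(1 - 1*(-19)) = -5*(1 + 19) = -5*20 = -100)
(g + (-22*(-64) + 71)) - 16800 = (-100 + (-22*(-64) + 71)) - 16800 = (-100 + (1408 + 71)) - 16800 = (-100 + 1479) - 16800 = 1379 - 16800 = -15421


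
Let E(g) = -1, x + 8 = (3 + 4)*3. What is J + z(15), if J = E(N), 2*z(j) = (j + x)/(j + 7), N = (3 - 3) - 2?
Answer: -4/11 ≈ -0.36364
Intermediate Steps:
N = -2 (N = 0 - 2 = -2)
x = 13 (x = -8 + (3 + 4)*3 = -8 + 7*3 = -8 + 21 = 13)
z(j) = (13 + j)/(2*(7 + j)) (z(j) = ((j + 13)/(j + 7))/2 = ((13 + j)/(7 + j))/2 = (13 + j)/(2*(7 + j)))
J = -1
J + z(15) = -1 + (13 + 15)/(2*(7 + 15)) = -1 + (½)*28/22 = -1 + (½)*(1/22)*28 = -1 + 7/11 = -4/11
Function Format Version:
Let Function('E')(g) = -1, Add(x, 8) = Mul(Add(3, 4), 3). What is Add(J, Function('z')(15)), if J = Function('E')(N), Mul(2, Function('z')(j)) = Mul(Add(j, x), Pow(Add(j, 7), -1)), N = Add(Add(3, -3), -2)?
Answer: Rational(-4, 11) ≈ -0.36364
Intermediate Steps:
N = -2 (N = Add(0, -2) = -2)
x = 13 (x = Add(-8, Mul(Add(3, 4), 3)) = Add(-8, Mul(7, 3)) = Add(-8, 21) = 13)
Function('z')(j) = Mul(Rational(1, 2), Pow(Add(7, j), -1), Add(13, j)) (Function('z')(j) = Mul(Rational(1, 2), Mul(Add(j, 13), Pow(Add(j, 7), -1))) = Mul(Rational(1, 2), Mul(Add(13, j), Pow(Add(7, j), -1))) = Mul(Rational(1, 2), Mul(Pow(Add(7, j), -1), Add(13, j))) = Mul(Rational(1, 2), Pow(Add(7, j), -1), Add(13, j)))
J = -1
Add(J, Function('z')(15)) = Add(-1, Mul(Rational(1, 2), Pow(Add(7, 15), -1), Add(13, 15))) = Add(-1, Mul(Rational(1, 2), Pow(22, -1), 28)) = Add(-1, Mul(Rational(1, 2), Rational(1, 22), 28)) = Add(-1, Rational(7, 11)) = Rational(-4, 11)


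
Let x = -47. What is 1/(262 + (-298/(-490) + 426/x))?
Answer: 11515/2919563 ≈ 0.0039441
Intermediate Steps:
1/(262 + (-298/(-490) + 426/x)) = 1/(262 + (-298/(-490) + 426/(-47))) = 1/(262 + (-298*(-1/490) + 426*(-1/47))) = 1/(262 + (149/245 - 426/47)) = 1/(262 - 97367/11515) = 1/(2919563/11515) = 11515/2919563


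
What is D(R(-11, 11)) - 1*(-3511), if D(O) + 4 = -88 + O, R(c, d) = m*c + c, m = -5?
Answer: 3463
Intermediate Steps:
R(c, d) = -4*c (R(c, d) = -5*c + c = -4*c)
D(O) = -92 + O (D(O) = -4 + (-88 + O) = -92 + O)
D(R(-11, 11)) - 1*(-3511) = (-92 - 4*(-11)) - 1*(-3511) = (-92 + 44) + 3511 = -48 + 3511 = 3463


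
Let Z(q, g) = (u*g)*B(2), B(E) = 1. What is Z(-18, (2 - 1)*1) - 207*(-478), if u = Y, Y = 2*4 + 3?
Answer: 98957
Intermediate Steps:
Y = 11 (Y = 8 + 3 = 11)
u = 11
Z(q, g) = 11*g (Z(q, g) = (11*g)*1 = 11*g)
Z(-18, (2 - 1)*1) - 207*(-478) = 11*((2 - 1)*1) - 207*(-478) = 11*(1*1) + 98946 = 11*1 + 98946 = 11 + 98946 = 98957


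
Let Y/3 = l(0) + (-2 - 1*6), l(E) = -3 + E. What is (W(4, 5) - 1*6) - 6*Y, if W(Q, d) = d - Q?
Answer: 193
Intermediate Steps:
Y = -33 (Y = 3*((-3 + 0) + (-2 - 1*6)) = 3*(-3 + (-2 - 6)) = 3*(-3 - 8) = 3*(-11) = -33)
(W(4, 5) - 1*6) - 6*Y = ((5 - 1*4) - 1*6) - 6*(-33) = ((5 - 4) - 6) + 198 = (1 - 6) + 198 = -5 + 198 = 193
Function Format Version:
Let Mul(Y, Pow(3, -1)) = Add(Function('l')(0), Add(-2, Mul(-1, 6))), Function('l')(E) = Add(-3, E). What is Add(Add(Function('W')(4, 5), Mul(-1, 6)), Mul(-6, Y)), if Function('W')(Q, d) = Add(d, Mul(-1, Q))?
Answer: 193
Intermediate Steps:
Y = -33 (Y = Mul(3, Add(Add(-3, 0), Add(-2, Mul(-1, 6)))) = Mul(3, Add(-3, Add(-2, -6))) = Mul(3, Add(-3, -8)) = Mul(3, -11) = -33)
Add(Add(Function('W')(4, 5), Mul(-1, 6)), Mul(-6, Y)) = Add(Add(Add(5, Mul(-1, 4)), Mul(-1, 6)), Mul(-6, -33)) = Add(Add(Add(5, -4), -6), 198) = Add(Add(1, -6), 198) = Add(-5, 198) = 193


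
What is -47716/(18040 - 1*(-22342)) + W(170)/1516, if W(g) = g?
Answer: -16368129/15304778 ≈ -1.0695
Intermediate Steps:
-47716/(18040 - 1*(-22342)) + W(170)/1516 = -47716/(18040 - 1*(-22342)) + 170/1516 = -47716/(18040 + 22342) + 170*(1/1516) = -47716/40382 + 85/758 = -47716*1/40382 + 85/758 = -23858/20191 + 85/758 = -16368129/15304778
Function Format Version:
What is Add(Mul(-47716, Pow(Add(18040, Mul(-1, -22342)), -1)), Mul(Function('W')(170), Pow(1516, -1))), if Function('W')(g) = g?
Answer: Rational(-16368129, 15304778) ≈ -1.0695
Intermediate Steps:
Add(Mul(-47716, Pow(Add(18040, Mul(-1, -22342)), -1)), Mul(Function('W')(170), Pow(1516, -1))) = Add(Mul(-47716, Pow(Add(18040, Mul(-1, -22342)), -1)), Mul(170, Pow(1516, -1))) = Add(Mul(-47716, Pow(Add(18040, 22342), -1)), Mul(170, Rational(1, 1516))) = Add(Mul(-47716, Pow(40382, -1)), Rational(85, 758)) = Add(Mul(-47716, Rational(1, 40382)), Rational(85, 758)) = Add(Rational(-23858, 20191), Rational(85, 758)) = Rational(-16368129, 15304778)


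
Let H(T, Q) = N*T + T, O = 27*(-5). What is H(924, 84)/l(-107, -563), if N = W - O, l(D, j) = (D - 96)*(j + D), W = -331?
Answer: -2574/1943 ≈ -1.3248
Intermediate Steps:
O = -135
l(D, j) = (-96 + D)*(D + j)
N = -196 (N = -331 - 1*(-135) = -331 + 135 = -196)
H(T, Q) = -195*T (H(T, Q) = -196*T + T = -195*T)
H(924, 84)/l(-107, -563) = (-195*924)/((-107)² - 96*(-107) - 96*(-563) - 107*(-563)) = -180180/(11449 + 10272 + 54048 + 60241) = -180180/136010 = -180180*1/136010 = -2574/1943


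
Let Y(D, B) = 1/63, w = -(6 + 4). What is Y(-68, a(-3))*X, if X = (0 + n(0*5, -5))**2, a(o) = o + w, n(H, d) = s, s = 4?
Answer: 16/63 ≈ 0.25397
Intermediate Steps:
w = -10 (w = -1*10 = -10)
n(H, d) = 4
a(o) = -10 + o (a(o) = o - 10 = -10 + o)
Y(D, B) = 1/63
X = 16 (X = (0 + 4)**2 = 4**2 = 16)
Y(-68, a(-3))*X = (1/63)*16 = 16/63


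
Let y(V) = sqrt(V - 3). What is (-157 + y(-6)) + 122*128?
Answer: 15459 + 3*I ≈ 15459.0 + 3.0*I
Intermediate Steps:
y(V) = sqrt(-3 + V)
(-157 + y(-6)) + 122*128 = (-157 + sqrt(-3 - 6)) + 122*128 = (-157 + sqrt(-9)) + 15616 = (-157 + 3*I) + 15616 = 15459 + 3*I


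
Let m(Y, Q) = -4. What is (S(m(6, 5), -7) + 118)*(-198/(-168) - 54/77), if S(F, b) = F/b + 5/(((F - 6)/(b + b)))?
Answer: 2637/44 ≈ 59.932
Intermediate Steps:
S(F, b) = F/b + 10*b/(-6 + F) (S(F, b) = F/b + 5/(((-6 + F)/((2*b)))) = F/b + 5/(((-6 + F)*(1/(2*b)))) = F/b + 5/(((-6 + F)/(2*b))) = F/b + 5*(2*b/(-6 + F)) = F/b + 10*b/(-6 + F))
(S(m(6, 5), -7) + 118)*(-198/(-168) - 54/77) = (((-4)² - 6*(-4) + 10*(-7)²)/((-7)*(-6 - 4)) + 118)*(-198/(-168) - 54/77) = (-⅐*(16 + 24 + 10*49)/(-10) + 118)*(-198*(-1/168) - 54*1/77) = (-⅐*(-⅒)*(16 + 24 + 490) + 118)*(33/28 - 54/77) = (-⅐*(-⅒)*530 + 118)*(21/44) = (53/7 + 118)*(21/44) = (879/7)*(21/44) = 2637/44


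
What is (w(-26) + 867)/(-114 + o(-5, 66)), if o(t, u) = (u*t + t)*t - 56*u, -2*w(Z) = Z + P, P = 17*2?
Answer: -863/2135 ≈ -0.40422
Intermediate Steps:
P = 34
w(Z) = -17 - Z/2 (w(Z) = -(Z + 34)/2 = -(34 + Z)/2 = -17 - Z/2)
o(t, u) = -56*u + t*(t + t*u) (o(t, u) = (t*u + t)*t - 56*u = (t + t*u)*t - 56*u = t*(t + t*u) - 56*u = -56*u + t*(t + t*u))
(w(-26) + 867)/(-114 + o(-5, 66)) = ((-17 - ½*(-26)) + 867)/(-114 + ((-5)² - 56*66 + 66*(-5)²)) = ((-17 + 13) + 867)/(-114 + (25 - 3696 + 66*25)) = (-4 + 867)/(-114 + (25 - 3696 + 1650)) = 863/(-114 - 2021) = 863/(-2135) = 863*(-1/2135) = -863/2135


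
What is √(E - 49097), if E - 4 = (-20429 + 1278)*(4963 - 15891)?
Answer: 3*√23248115 ≈ 14465.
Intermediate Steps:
E = 209282132 (E = 4 + (-20429 + 1278)*(4963 - 15891) = 4 - 19151*(-10928) = 4 + 209282128 = 209282132)
√(E - 49097) = √(209282132 - 49097) = √209233035 = 3*√23248115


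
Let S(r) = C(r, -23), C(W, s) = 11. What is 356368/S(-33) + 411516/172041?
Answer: 20438144588/630817 ≈ 32399.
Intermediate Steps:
S(r) = 11
356368/S(-33) + 411516/172041 = 356368/11 + 411516/172041 = 356368*(1/11) + 411516*(1/172041) = 356368/11 + 137172/57347 = 20438144588/630817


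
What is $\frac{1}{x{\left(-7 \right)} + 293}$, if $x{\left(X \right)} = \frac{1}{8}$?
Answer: $\frac{8}{2345} \approx 0.0034115$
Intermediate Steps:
$x{\left(X \right)} = \frac{1}{8}$
$\frac{1}{x{\left(-7 \right)} + 293} = \frac{1}{\frac{1}{8} + 293} = \frac{1}{\frac{2345}{8}} = \frac{8}{2345}$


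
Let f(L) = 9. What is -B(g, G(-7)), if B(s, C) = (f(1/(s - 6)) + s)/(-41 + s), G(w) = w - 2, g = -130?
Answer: -121/171 ≈ -0.70760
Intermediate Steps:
G(w) = -2 + w
B(s, C) = (9 + s)/(-41 + s)
-B(g, G(-7)) = -(9 - 130)/(-41 - 130) = -(-121)/(-171) = -(-1)*(-121)/171 = -1*121/171 = -121/171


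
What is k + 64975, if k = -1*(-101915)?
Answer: 166890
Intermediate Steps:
k = 101915
k + 64975 = 101915 + 64975 = 166890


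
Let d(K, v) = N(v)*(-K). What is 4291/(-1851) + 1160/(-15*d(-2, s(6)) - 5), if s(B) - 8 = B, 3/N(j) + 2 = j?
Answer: -880319/9255 ≈ -95.118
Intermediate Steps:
N(j) = 3/(-2 + j)
s(B) = 8 + B
d(K, v) = -3*K/(-2 + v) (d(K, v) = (3/(-2 + v))*(-K) = -3*K/(-2 + v))
4291/(-1851) + 1160/(-15*d(-2, s(6)) - 5) = 4291/(-1851) + 1160/(-(-45)*(-2)/(-2 + (8 + 6)) - 5) = 4291*(-1/1851) + 1160/(-(-45)*(-2)/(-2 + 14) - 5) = -4291/1851 + 1160/(-(-45)*(-2)/12 - 5) = -4291/1851 + 1160/(-15*½ - 5) = -4291/1851 + 1160/(-15/2 - 5) = -4291/1851 + 1160/(-25/2) = -4291/1851 + 1160*(-2/25) = -4291/1851 - 464/5 = -880319/9255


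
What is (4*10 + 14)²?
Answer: 2916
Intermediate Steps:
(4*10 + 14)² = (40 + 14)² = 54² = 2916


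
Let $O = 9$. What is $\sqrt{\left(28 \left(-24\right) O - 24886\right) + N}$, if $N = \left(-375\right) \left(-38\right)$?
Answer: $2 i \sqrt{4171} \approx 129.17 i$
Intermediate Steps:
$N = 14250$
$\sqrt{\left(28 \left(-24\right) O - 24886\right) + N} = \sqrt{\left(28 \left(-24\right) 9 - 24886\right) + 14250} = \sqrt{\left(\left(-672\right) 9 - 24886\right) + 14250} = \sqrt{\left(-6048 - 24886\right) + 14250} = \sqrt{-30934 + 14250} = \sqrt{-16684} = 2 i \sqrt{4171}$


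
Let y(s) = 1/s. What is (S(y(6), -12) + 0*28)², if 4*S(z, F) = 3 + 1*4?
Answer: 49/16 ≈ 3.0625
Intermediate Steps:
S(z, F) = 7/4 (S(z, F) = (3 + 1*4)/4 = (3 + 4)/4 = (¼)*7 = 7/4)
(S(y(6), -12) + 0*28)² = (7/4 + 0*28)² = (7/4 + 0)² = (7/4)² = 49/16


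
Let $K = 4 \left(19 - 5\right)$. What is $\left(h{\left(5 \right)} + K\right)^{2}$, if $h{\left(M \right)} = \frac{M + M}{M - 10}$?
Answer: $2916$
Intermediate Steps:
$K = 56$ ($K = 4 \cdot 14 = 56$)
$h{\left(M \right)} = \frac{2 M}{-10 + M}$
$\left(h{\left(5 \right)} + K\right)^{2} = \left(2 \cdot 5 \frac{1}{-10 + 5} + 56\right)^{2} = \left(2 \cdot 5 \frac{1}{-5} + 56\right)^{2} = \left(2 \cdot 5 \left(- \frac{1}{5}\right) + 56\right)^{2} = \left(-2 + 56\right)^{2} = 54^{2} = 2916$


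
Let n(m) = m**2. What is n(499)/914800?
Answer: 249001/914800 ≈ 0.27219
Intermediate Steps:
n(499)/914800 = 499**2/914800 = 249001*(1/914800) = 249001/914800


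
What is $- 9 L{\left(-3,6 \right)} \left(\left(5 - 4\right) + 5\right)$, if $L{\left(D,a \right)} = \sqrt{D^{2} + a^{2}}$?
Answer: $- 162 \sqrt{5} \approx -362.24$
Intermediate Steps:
$- 9 L{\left(-3,6 \right)} \left(\left(5 - 4\right) + 5\right) = - 9 \sqrt{\left(-3\right)^{2} + 6^{2}} \left(\left(5 - 4\right) + 5\right) = - 9 \sqrt{9 + 36} \left(1 + 5\right) = - 9 \sqrt{45} \cdot 6 = - 9 \cdot 3 \sqrt{5} \cdot 6 = - 27 \sqrt{5} \cdot 6 = - 162 \sqrt{5}$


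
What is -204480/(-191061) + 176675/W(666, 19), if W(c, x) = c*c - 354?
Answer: 194650465/132517398 ≈ 1.4689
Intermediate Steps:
W(c, x) = -354 + c**2 (W(c, x) = c**2 - 354 = -354 + c**2)
-204480/(-191061) + 176675/W(666, 19) = -204480/(-191061) + 176675/(-354 + 666**2) = -204480*(-1/191061) + 176675/(-354 + 443556) = 320/299 + 176675/443202 = 194650465/132517398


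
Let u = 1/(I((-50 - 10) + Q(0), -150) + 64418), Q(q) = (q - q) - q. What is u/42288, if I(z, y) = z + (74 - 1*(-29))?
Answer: 1/2725926768 ≈ 3.6685e-10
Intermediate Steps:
Q(q) = -q (Q(q) = 0 - q = -q)
I(z, y) = 103 + z (I(z, y) = z + (74 + 29) = z + 103 = 103 + z)
u = 1/64461 (u = 1/((103 + ((-50 - 10) - 1*0)) + 64418) = 1/((103 + (-60 + 0)) + 64418) = 1/((103 - 60) + 64418) = 1/(43 + 64418) = 1/64461 ≈ 1.5513e-5)
u/42288 = (1/64461)/42288 = (1/64461)*(1/42288) = 1/2725926768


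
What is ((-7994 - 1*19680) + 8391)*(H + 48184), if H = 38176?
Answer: -1665279880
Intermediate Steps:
((-7994 - 1*19680) + 8391)*(H + 48184) = ((-7994 - 1*19680) + 8391)*(38176 + 48184) = ((-7994 - 19680) + 8391)*86360 = (-27674 + 8391)*86360 = -19283*86360 = -1665279880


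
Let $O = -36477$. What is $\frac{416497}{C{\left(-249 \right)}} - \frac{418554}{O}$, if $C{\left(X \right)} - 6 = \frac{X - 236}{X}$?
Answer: $\frac{140139852761}{2673629} \approx 52416.0$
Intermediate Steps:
$C{\left(X \right)} = 6 + \frac{-236 + X}{X}$ ($C{\left(X \right)} = 6 + \frac{X - 236}{X} = 6 + \frac{-236 + X}{X}$)
$\frac{416497}{C{\left(-249 \right)}} - \frac{418554}{O} = \frac{416497}{7 - \frac{236}{-249}} - \frac{418554}{-36477} = \frac{416497}{7 - - \frac{236}{249}} - - \frac{15502}{1351} = \frac{416497}{7 + \frac{236}{249}} + \frac{15502}{1351} = \frac{416497}{\frac{1979}{249}} + \frac{15502}{1351} = 416497 \cdot \frac{249}{1979} + \frac{15502}{1351} = \frac{103707753}{1979} + \frac{15502}{1351} = \frac{140139852761}{2673629}$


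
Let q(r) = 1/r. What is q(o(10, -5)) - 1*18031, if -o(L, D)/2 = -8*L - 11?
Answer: -3281641/182 ≈ -18031.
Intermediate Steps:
o(L, D) = 22 + 16*L (o(L, D) = -2*(-8*L - 11) = -2*(-11 - 8*L) = 22 + 16*L)
q(o(10, -5)) - 1*18031 = 1/(22 + 16*10) - 1*18031 = 1/(22 + 160) - 18031 = 1/182 - 18031 = -3281641/182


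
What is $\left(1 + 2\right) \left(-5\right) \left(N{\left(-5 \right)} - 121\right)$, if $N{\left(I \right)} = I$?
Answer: $1890$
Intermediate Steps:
$\left(1 + 2\right) \left(-5\right) \left(N{\left(-5 \right)} - 121\right) = \left(1 + 2\right) \left(-5\right) \left(-5 - 121\right) = 3 \left(-5\right) \left(-126\right) = \left(-15\right) \left(-126\right) = 1890$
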